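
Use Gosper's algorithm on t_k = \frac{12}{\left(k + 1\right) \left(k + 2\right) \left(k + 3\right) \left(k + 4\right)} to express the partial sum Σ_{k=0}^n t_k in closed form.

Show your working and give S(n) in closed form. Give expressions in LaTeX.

The ratio is (k + 1)/(k + 5).
Gosper form: A/B · C(k+1)/C(k) with A=k + 1, B=k + 5, C=1.
f must satisfy (k + 1)·f(k+1) − (k + 4)·f(k) = 1.
Bound: deg f ≤ 3.
Coefficient equations give f(k) = k*(k**2 + 6*k + 11)/18.
R(k) = B(k−1)·f(k)/C(k) = k*(k + 4)*(k**2 + 6*k + 11)/18; s_k = R·t_k = 2*k*(k**2 + 6*k + 11)/(3*(k + 1)*(k + 2)*(k + 3)).
Verify: 12/(k**4 + 10*k**3 + 35*k**2 + 50*k + 24) matches t_k.
Evaluate: s_(n+1) = 2*(n**3 + 9*n**2 + 26*n + 18)/(3*(n**3 + 9*n**2 + 26*n + 24)); subtract s_(0) = 0 ⇒ S(n) = 2*(n**3 + 9*n**2 + 26*n + 18)/(3*(n**3 + 9*n**2 + 26*n + 24)).

S(n) = \frac{2 \left(n^{3} + 9 n^{2} + 26 n + 18\right)}{3 \left(n^{3} + 9 n^{2} + 26 n + 24\right)}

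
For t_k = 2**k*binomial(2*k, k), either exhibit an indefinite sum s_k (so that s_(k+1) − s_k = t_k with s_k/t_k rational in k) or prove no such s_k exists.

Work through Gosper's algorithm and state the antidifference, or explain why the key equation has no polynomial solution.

The ratio is 4*(2*k + 1)/(k + 1).
Take A(k)=8*k + 4, B(k)=k + 1, C(k)=1.
f must satisfy (8*k + 4)·f(k+1) − (k)·f(k) = 1.
Degrees (1,1,0) ⇒ d ≤ -1.
Bound -1 < 0, so the key equation has no polynomial solution.

not Gosper-summable; s_k does not exist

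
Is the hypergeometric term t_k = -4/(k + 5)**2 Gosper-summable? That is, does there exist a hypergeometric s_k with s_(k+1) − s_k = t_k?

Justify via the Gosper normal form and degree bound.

No; the coefficient equations for f are inconsistent.

Ratio r(k) = (k + 5)**2/(k + 6)**2.
So A=k**2 + 10*k + 25 and B=k**2 + 12*k + 36, with C=1.
Key eq: (k**2 + 10*k + 25)·f(k+1) = (k**2 + 10*k + 25)·f(k) + (1).
From deg A=2, deg B=2, deg C=0: d=0.
Put f(k) = c0: A·f(k+1) − B(k−1)·f(k) − C = -1; need -1 = 0 — inconsistent ⇒ no f, not summable.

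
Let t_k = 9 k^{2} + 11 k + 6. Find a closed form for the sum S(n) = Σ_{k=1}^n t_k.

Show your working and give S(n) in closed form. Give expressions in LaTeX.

S(n) = n \left(3 n^{2} + 10 n + 13\right)

r(k) = (9*k**2 + 29*k + 26)/(9*k**2 + 11*k + 6) after simplifying.
Gosper form: A/B · C(k+1)/C(k) with A=1, B=1, C=k**2 + 11*k/9 + 2/3.
Key eq: (1)·f(k+1) = (1)·f(k) + (k**2 + 11*k/9 + 2/3).
From deg A=0, deg B=0, deg C=2: d=3.
Solving with deg f ≤ 3: f(k) = k*(3*k**2 + k + 2)/9.
R(k) = B(k−1)·f(k)/C(k) = k*(3*k**2 + k + 2)/(9*k**2 + 11*k + 6); s_k = R·t_k = k*(3*k**2 + k + 2).
Check: Δs_k = 9*k**2 + 11*k + 6. ✓
Evaluate: s_(n+1) = 3*n**3 + 10*n**2 + 13*n + 6; subtract s_(1) = 6 ⇒ S(n) = n*(3*n**2 + 10*n + 13).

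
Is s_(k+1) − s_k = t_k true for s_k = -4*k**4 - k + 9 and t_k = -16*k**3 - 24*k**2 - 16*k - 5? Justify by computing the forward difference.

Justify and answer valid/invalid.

s_(k+1) = -k - 4*(k + 1)**4 + 8
s_(k+1) − s_k = 4*k**4 - 4*(k + 1)**4 - 1
(s_(k+1) − s_k) − t_k = 0

Valid: the claim telescopes to t_k.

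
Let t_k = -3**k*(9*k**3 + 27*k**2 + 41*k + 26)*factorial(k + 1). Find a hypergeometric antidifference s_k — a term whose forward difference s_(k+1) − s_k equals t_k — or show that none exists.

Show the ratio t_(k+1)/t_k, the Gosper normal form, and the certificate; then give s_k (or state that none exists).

Compute t_(k+1)/t_k: get 3*(9*k**4 + 72*k**3 + 230*k**2 + 347*k + 206)/(9*k**3 + 27*k**2 + 41*k + 26).
Normal form (A,B,C) = (3*k + 6, 1, k**3 + 3*k**2 + 41*k/9 + 26/9).
Key eq: (3*k + 6)·f(k+1) = (1)·f(k) + (k**3 + 3*k**2 + 41*k/9 + 26/9).
From deg A=1, deg B=0, deg C=3: d=2.
Coefficient equations give f(k) = (3*k**2 - 2*k + 4)/9.
Then R = B(k−1)f/C = (3*k**2 - 2*k + 4)/(9*k**3 + 27*k**2 + 41*k + 26), so s_k = R(k)·t_k = -3**k*(3*k**2 - 2*k + 4)*factorial(k + 1).
Verify: -3**k*(9*k**3 + 27*k**2 + 41*k + 26)*factorial(k + 1) matches t_k.

s_k = -3**k*(3*k**2 - 2*k + 4)*factorial(k + 1)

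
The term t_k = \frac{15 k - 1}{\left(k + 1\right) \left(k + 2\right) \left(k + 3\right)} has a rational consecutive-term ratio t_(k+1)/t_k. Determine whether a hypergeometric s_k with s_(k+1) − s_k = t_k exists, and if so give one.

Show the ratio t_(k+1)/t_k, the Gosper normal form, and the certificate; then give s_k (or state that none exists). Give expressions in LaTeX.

s_k = \frac{k \left(7 k - 9\right)}{2 \left(k + 1\right) \left(k + 2\right)}

r(k) = (k + 1)*(15*k + 14)/((k + 4)*(15*k - 1)) after simplifying.
Normal form (A,B,C) = (k + 1, k + 4, k - 1/15).
Set up (k + 1)·f(k+1) − (k + 3)·f(k) − (k - 1/15) = 0.
d = 2 from the (1,1,1) case.
A polynomial solution: f(k) = k*(7*k - 9)/30.
Get s_k = R·t_k = k*(7*k - 9)/(2*(k + 1)*(k + 2)) with R(k) = B(k−1)f(k)/C(k) = k*(k + 3)*(7*k - 9)/(2*(15*k - 1)).
Verify: (15*k - 1)/(k**3 + 6*k**2 + 11*k + 6) matches t_k.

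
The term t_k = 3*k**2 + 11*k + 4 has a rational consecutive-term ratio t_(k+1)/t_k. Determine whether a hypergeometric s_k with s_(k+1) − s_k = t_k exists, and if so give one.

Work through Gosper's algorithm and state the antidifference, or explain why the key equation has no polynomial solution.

Step 1: r(k) = (3*k**2 + 17*k + 18)/(3*k**2 + 11*k + 4).
Take A(k)=1, B(k)=1, C(k)=k**2 + 11*k/3 + 4/3.
Set up (1)·f(k+1) − (1)·f(k) − (k**2 + 11*k/3 + 4/3) = 0.
Degrees (0,0,2) ⇒ d ≤ 3.
Solve for f: f(k) = k*(k**2 + 4*k - 1)/3 (degree 3 ≤ 3).
Then R = B(k−1)f/C = k*(k**2 + 4*k - 1)/(3*k**2 + 11*k + 4), so s_k = R(k)·t_k = k*(k**2 + 4*k - 1).
Δs = 3*k**2 + 11*k + 4, as required.

s_k = k*(k**2 + 4*k - 1)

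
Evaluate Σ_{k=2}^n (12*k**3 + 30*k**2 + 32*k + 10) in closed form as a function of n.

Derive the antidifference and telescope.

S(n) = 3*n**4 + 16*n**3 + 34*n**2 + 31*n - 84

r(k) = (6*k**3 + 33*k**2 + 64*k + 42)/(6*k**3 + 15*k**2 + 16*k + 5) after simplifying.
A = 1, B = 1, C = k**3 + 5*k**2/2 + 8*k/3 + 5/6.
f must satisfy (1)·f(k+1) − (1)·f(k) = k**3 + 5*k**2/2 + 8*k/3 + 5/6.
Degrees (0,0,3) ⇒ d ≤ 4.
Solve for f: f(k) = k*(3*k**3 + 4*k**2 + 4*k - 1)/12 (degree 4 ≤ 4).
So s_k = (B(k−1)f/C)·t_k = (k*(3*k**3 + 4*k**2 + 4*k - 1)/(2*(2*k + 1)*(3*k**2 + 6*k + 5)))·t_k = k*(3*k**3 + 4*k**2 + 4*k - 1).
Check: Δs_k = 12*k**3 + 30*k**2 + 32*k + 10. ✓
Telescope: S(n) = s_(n+1) − s_(2) = 3*n**4 + 16*n**3 + 34*n**2 + 31*n + 10 − (94) = 3*n**4 + 16*n**3 + 34*n**2 + 31*n - 84.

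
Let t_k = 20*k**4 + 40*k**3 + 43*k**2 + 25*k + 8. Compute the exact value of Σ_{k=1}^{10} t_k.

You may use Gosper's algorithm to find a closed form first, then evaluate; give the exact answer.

The ratio is (20*k**4 + 120*k**3 + 283*k**2 + 311*k + 136)/(20*k**4 + 40*k**3 + 43*k**2 + 25*k + 8).
A = 1, B = 1, C = k**4 + 2*k**3 + 43*k**2/20 + 5*k/4 + 2/5.
Set up (1)·f(k+1) − (1)·f(k) − (k**4 + 2*k**3 + 43*k**2/20 + 5*k/4 + 2/5) = 0.
Bound: deg f ≤ 5.
Solve for f: f(k) = k*(4*k**4 + k**2 + k + 2)/20 (degree 5 ≤ 5).
R(k) = B(k−1)·f(k)/C(k) = k*(4*k**4 + k**2 + k + 2)/(20*k**4 + 40*k**3 + 43*k**2 + 25*k + 8); s_k = R·t_k = k*(4*k**4 + k**2 + k + 2).
Verify: 20*k**4 + 40*k**3 + 43*k**2 + 25*k + 8 matches t_k.
Telescoping: Σ = s_(11) − s_(1) = 645678 − (8) = 645670.

Σ = 645670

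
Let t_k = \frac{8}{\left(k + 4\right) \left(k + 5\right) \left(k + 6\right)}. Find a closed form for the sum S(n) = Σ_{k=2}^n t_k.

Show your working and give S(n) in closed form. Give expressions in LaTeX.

S(n) = \frac{2 \left(n^{2} + 11 n - 12\right)}{21 \left(n^{2} + 11 n + 30\right)}

Ratio r(k) = (k + 4)/(k + 7).
A = k + 4, B = k + 7, C = 1.
Set up (k + 4)·f(k+1) − (k + 6)·f(k) − (1) = 0.
Degrees (1,1,0) ⇒ d ≤ 2.
Solve for f: f(k) = k*(k + 9)/40 (degree 2 ≤ 2).
Then R = B(k−1)f/C = k*(k + 6)*(k + 9)/40, so s_k = R(k)·t_k = k*(k + 9)/(5*(k + 4)*(k + 5)).
Δs = 8/(k**3 + 15*k**2 + 74*k + 120), as required.
Evaluate: s_(n+1) = (n**2 + 11*n + 10)/(5*(n**2 + 11*n + 30)); subtract s_(2) = 11/105 ⇒ S(n) = 2*(n**2 + 11*n - 12)/(21*(n**2 + 11*n + 30)).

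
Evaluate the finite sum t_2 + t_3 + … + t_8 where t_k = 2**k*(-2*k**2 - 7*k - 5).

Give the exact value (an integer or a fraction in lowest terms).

Σ = -79836

Compute t_(k+1)/t_k: get 2*(2*k**2 + 11*k + 14)/(2*k**2 + 7*k + 5).
Normal form (A,B,C) = (2, 1, k**2 + 7*k/2 + 5/2).
Key eq: (2)·f(k+1) = (1)·f(k) + (k**2 + 7*k/2 + 5/2).
Bound: deg f ≤ 2.
Solve for f: f(k) = (2*k**2 - k + 3)/2 (degree 2 ≤ 2).
Then R = B(k−1)f/C = (2*k**2 - k + 3)/((k + 1)*(2*k + 5)), so s_k = R(k)·t_k = 2**k*(-2*k**2 + k - 3).
Check: Δs_k = 2**k*(-2*k**2 - 7*k - 5). ✓
Telescoping: Σ = s_(9) − s_(2) = -79872 − (-36) = -79836.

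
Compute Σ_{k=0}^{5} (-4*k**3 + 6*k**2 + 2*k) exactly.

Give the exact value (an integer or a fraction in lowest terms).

Σ = -540

Ratio r(k) = (2*k**3 + 3*k**2 - k - 2)/(k*(2*k**2 - 3*k - 1)).
A = 1, B = 1, C = k**3 - 3*k**2/2 - k/2.
Need (1)·f(k+1) − (1)·f(k) = k**3 - 3*k**2/2 - k/2.
Bound: deg f ≤ 4.
Solving with deg f ≤ 4: f(k) = k**2*(k - 3)*(k - 1)/4.
Certificate R = B(k−1)f/C = k*(k - 3)*(k - 1)/(2*(2*k**2 - 3*k - 1)) gives s_k = k**2*(-k**2 + 4*k - 3).
s_(k+1) − s_k = 2*k*(-2*k**2 + 3*k + 1) = t_k.
Sum = s_(6) − s_(0); s_(6) = -540, s_(0) = 0 ⇒ -540.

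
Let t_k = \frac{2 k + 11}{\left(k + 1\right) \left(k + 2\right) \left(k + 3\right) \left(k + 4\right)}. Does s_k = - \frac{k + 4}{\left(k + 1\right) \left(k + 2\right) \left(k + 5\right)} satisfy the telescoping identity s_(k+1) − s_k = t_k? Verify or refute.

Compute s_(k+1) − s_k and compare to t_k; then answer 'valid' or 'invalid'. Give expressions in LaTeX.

s_(k+1) = (-k - 5)/((k + 2)*(k + 3)*(k + 6))
s_(k+1) − s_k = (2*k**2 + 19*k + 47)/(k**5 + 17*k**4 + 107*k**3 + 307*k**2 + 396*k + 180)
(s_(k+1) − s_k) − t_k = 2*(-3*k**2 - 29*k - 71)/(k**6 + 21*k**5 + 175*k**4 + 735*k**3 + 1624*k**2 + 1764*k + 720)

Invalid: residual \frac{2 \left(- 3 k^{2} - 29 k - 71\right)}{k^{6} + 21 k^{5} + 175 k^{4} + 735 k^{3} + 1624 k^{2} + 1764 k + 720} ≠ 0.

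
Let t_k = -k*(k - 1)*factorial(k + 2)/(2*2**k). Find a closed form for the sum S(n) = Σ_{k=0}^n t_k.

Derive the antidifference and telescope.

S(n) = -6 - n*factorial(n + 3)/(2*2**n) + factorial(n + 3)/2**n

Ratio r(k) = (k + 1)*(k + 3)/(2*(k - 1)).
A = k/2 + 3/2, B = 1, C = k**2 - k.
Key eq: (k/2 + 3/2)·f(k+1) = (1)·f(k) + (k**2 - k).
d = 1 from the (1,0,2) case.
A polynomial solution: f(k) = 2*(k - 3).
Get s_k = R·t_k = -(k - 3)*factorial(k + 2)/2**k with R(k) = B(k−1)f(k)/C(k) = 2*(k - 3)/(k*(k - 1)).
Verify: -k*(k - 1)*factorial(k + 2)/(2*2**k) matches t_k.
Evaluate: s_(n+1) = -2**(-n - 1)*(n - 2)*factorial(n + 3); subtract s_(0) = 6 ⇒ S(n) = -6 - n*factorial(n + 3)/(2*2**n) + factorial(n + 3)/2**n.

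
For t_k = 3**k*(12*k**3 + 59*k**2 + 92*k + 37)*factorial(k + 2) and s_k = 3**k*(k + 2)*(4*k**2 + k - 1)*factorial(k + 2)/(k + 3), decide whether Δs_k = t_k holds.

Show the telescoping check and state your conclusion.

s_(k+1) = 3**(k + 1)*(k + 3)*(4*k**2 + 9*k + 4)*factorial(k + 3)/(k + 4)
s_(k+1) − s_k = 3**k*(12*k**5 + 131*k**4 + 554*k**3 + 1124*k**2 + 1051*k + 332)*factorial(k + 2)/((k + 3)*(k + 4))
(s_(k+1) − s_k) − t_k = -3**k*(12*k**4 + 95*k**3 + 265*k**2 + 312*k + 112)*factorial(k + 2)/((k + 3)*(k + 4))

Invalid: residual -3**k*(12*k**4 + 95*k**3 + 265*k**2 + 312*k + 112)*factorial(k + 2)/((k + 3)*(k + 4)) ≠ 0.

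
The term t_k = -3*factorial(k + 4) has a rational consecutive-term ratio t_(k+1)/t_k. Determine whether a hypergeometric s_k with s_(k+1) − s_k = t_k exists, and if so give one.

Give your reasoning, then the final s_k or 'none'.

t_(k+1)/t_k = k + 5.
So A=k + 5 and B=1, with C=1.
Set up (k + 5)·f(k+1) − (1)·f(k) − (1) = 0.
d = -1 from the (1,0,0) case.
Bound -1 < 0, so the key equation has no polynomial solution.

no hypergeometric antidifference exists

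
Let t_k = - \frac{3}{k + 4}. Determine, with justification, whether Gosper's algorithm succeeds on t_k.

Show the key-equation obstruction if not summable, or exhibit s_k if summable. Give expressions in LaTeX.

Ratio r(k) = (k + 4)/(k + 5).
Take A(k)=k + 4, B(k)=k + 5, C(k)=1.
f must satisfy (k + 4)·f(k+1) − (k + 4)·f(k) = 1.
d = 0 from the (1,1,0) case.
f = c0 ⇒ A·f(k+1) − B(k−1)·f(k) − C = -1. The system {-1 = 0} is inconsistent; no antidifference.

No — t_k has no hypergeometric antidifference.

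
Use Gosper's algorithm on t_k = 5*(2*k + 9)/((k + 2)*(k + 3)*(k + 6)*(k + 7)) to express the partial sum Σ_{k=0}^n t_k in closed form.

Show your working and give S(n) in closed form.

S(n) = 5*(n**2 + 10*n + 9)/(12*(n**2 + 10*n + 21))

Step 1: r(k) = (k + 2)*(k + 6)*(2*k + 11)/((k + 4)*(k + 8)*(2*k + 9)).
So A=k + 2 and B=k + 8, with C=k**3 + 27*k**2/2 + 121*k/2 + 90.
Key eq: (k + 2)·f(k+1) = (k + 7)·f(k) + (k**3 + 27*k**2/2 + 121*k/2 + 90).
deg f ≤ 5 (via 1,1,3).
A polynomial solution: f(k) = k*(k + 3)*(k + 4)*(k + 5)*(k + 8)/24.
R(k) = B(k−1)·f(k)/C(k) = k*(k + 3)*(k + 7)*(k + 8)/(12*(2*k + 9)); s_k = R·t_k = 5*k*(k + 8)/(12*(k**2 + 8*k + 12)).
Check: Δs_k = 5*(2*k + 9)/(k**4 + 18*k**3 + 113*k**2 + 288*k + 252). ✓
s_(n+1) = 5*(n**2 + 10*n + 9)/(12*(n**2 + 10*n + 21)) and s_(0) = 0, so S(n) = 5*(n**2 + 10*n + 9)/(12*(n**2 + 10*n + 21)).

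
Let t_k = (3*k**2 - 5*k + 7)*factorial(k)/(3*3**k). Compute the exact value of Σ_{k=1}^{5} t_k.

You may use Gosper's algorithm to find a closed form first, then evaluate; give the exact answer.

The ratio is (k + 1)*(-5*k + 3*(k + 1)**2 + 2)/(3*(3*k**2 - 5*k + 7)).
Factor: A=k/3 + 1/3; B=1; C=k**2 - 5*k/3 + 7/3.
Need (k/3 + 1/3)·f(k+1) − (1)·f(k) = k**2 - 5*k/3 + 7/3.
From deg A=1, deg B=0, deg C=2: d=1.
Solving with deg f ≤ 1: f(k) = 3*k - 2.
So s_k = (B(k−1)f/C)·t_k = (3*(3*k - 2)/(3*k**2 - 5*k + 7))·t_k = (3*k - 2)*factorial(k)/3**k.
Verify: (3*k**2 - 5*k + 7)*factorial(k)/(3*3**k) matches t_k.
Telescoping: Σ = s_(6) − s_(1) = 1280/81 − (1/3) = 1253/81.

Σ = 1253/81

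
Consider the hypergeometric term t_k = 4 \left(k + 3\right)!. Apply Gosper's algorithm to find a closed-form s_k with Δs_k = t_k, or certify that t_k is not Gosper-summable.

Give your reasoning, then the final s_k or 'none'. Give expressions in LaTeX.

The ratio is k + 4.
A = k + 4, B = 1, C = 1.
Solve (k + 4)·f(k+1) − (1)·f(k) = 1.
Degrees (1,0,0) ⇒ d ≤ -1.
Negative degree bound (-1): no f exists, t_k not Gosper-summable.

not Gosper-summable; s_k does not exist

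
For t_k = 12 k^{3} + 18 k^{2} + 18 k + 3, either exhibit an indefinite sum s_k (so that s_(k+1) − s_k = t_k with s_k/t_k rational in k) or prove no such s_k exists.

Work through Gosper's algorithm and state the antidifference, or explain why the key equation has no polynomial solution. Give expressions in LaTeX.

r(k) = (4*k**3 + 18*k**2 + 30*k + 17)/(4*k**3 + 6*k**2 + 6*k + 1) after simplifying.
Take A(k)=1, B(k)=1, C(k)=k**3 + 3*k**2/2 + 3*k/2 + 1/4.
Need (1)·f(k+1) − (1)·f(k) = k**3 + 3*k**2/2 + 3*k/2 + 1/4.
deg f ≤ 4 (via 0,0,3).
Solve for f: f(k) = k*(k**3 + k - 1)/4 (degree 4 ≤ 4).
Then R = B(k−1)f/C = k*(k**3 + k - 1)/(4*k**3 + 6*k**2 + 6*k + 1), so s_k = R(k)·t_k = 3*k*(k**3 + k - 1).
Check: Δs_k = 12*k**3 + 18*k**2 + 18*k + 3. ✓

s_k = 3 k \left(k^{3} + k - 1\right)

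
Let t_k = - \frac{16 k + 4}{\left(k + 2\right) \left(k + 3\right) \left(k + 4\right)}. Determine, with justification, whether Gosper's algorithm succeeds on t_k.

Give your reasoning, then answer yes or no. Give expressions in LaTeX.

Yes. s_k = - \frac{k \left(3 k - 1\right)}{\left(k + 2\right) \left(k + 3\right)}.

Step 1: r(k) = (k + 2)*(4*k + 5)/((k + 5)*(4*k + 1)).
Gosper form: A/B · C(k+1)/C(k) with A=k + 2, B=k + 5, C=k + 1/4.
Solve (k + 2)·f(k+1) − (k + 4)·f(k) = k + 1/4.
From deg A=1, deg B=1, deg C=1: d=2.
A polynomial solution: f(k) = k*(3*k - 1)/16.
Then R = B(k−1)f/C = k*(k + 4)*(3*k - 1)/(4*(4*k + 1)), so s_k = R(k)·t_k = -k*(3*k - 1)/((k + 2)*(k + 3)).
Verify: 4*(-4*k - 1)/(k**3 + 9*k**2 + 26*k + 24) matches t_k.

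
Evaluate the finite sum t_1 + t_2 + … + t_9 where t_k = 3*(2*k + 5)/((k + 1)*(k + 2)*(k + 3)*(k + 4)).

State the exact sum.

Σ = 405/1144

t_(k+1)/t_k = (k + 1)*(2*k + 7)/((k + 5)*(2*k + 5)).
Take A(k)=k + 1, B(k)=k + 5, C(k)=k + 5/2.
f must satisfy (k + 1)·f(k+1) − (k + 4)·f(k) = k + 5/2.
From deg A=1, deg B=1, deg C=1: d=3.
Solve for f: f(k) = k*(k + 2)*(k + 4)/6 (degree 3 ≤ 3).
So s_k = (B(k−1)f/C)·t_k = (k*(k + 2)*(k + 4)**2/(3*(2*k + 5)))·t_k = k*(k + 4)/(k**2 + 4*k + 3).
Verify: 3*(2*k + 5)/(k**4 + 10*k**3 + 35*k**2 + 50*k + 24) matches t_k.
Telescoping: Σ = s_(10) − s_(1) = 140/143 − (5/8) = 405/1144.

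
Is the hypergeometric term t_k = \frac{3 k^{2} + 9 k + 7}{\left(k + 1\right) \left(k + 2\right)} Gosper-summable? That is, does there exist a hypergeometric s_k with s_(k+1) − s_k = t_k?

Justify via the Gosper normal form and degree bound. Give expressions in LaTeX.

Yes. s_k = \frac{k \left(3 k + 4\right)}{k + 1}.

Compute t_(k+1)/t_k: get (k + 1)*(9*k + 3*(k + 1)**2 + 16)/((k + 3)*(3*k**2 + 9*k + 7)).
Normal form (A,B,C) = (k + 1, k + 3, k**2 + 3*k + 7/3).
Need (k + 1)·f(k+1) − (k + 2)·f(k) = k**2 + 3*k + 7/3.
Bound: deg f ≤ 2.
Match coefficients ⇒ f(k) = k*(3*k + 4)/3.
Then R = B(k−1)f/C = k*(k + 2)*(3*k + 4)/(3*k**2 + 9*k + 7), so s_k = R(k)·t_k = k*(3*k + 4)/(k + 1).
Verify: (3*k**2 + 9*k + 7)/(k**2 + 3*k + 2) matches t_k.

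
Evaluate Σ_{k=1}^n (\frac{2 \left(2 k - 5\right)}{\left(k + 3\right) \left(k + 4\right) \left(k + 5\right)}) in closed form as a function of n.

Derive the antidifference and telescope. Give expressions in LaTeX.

Ratio r(k) = (k + 3)*(2*k - 3)/((k + 6)*(2*k - 5)).
Normal form (A,B,C) = (k + 3, k + 6, k - 5/2).
Need (k + 3)·f(k+1) − (k + 5)·f(k) = k - 5/2.
Degrees (1,1,1) ⇒ d ≤ 2.
Solving with deg f ≤ 2: f(k) = k*(k - 41)/48.
Get s_k = R·t_k = k*(k - 41)/(12*(k + 3)*(k + 4)) with R(k) = B(k−1)f(k)/C(k) = k*(k - 41)*(k + 5)/(24*(2*k - 5)).
s_(k+1) − s_k = 2*(2*k - 5)/(k**3 + 12*k**2 + 47*k + 60) = t_k.
s_(n+1) = (n**2 - 39*n - 40)/(12*(n**2 + 9*n + 20)) and s_(1) = -1/6, so S(n) = n*(n - 7)/(4*(n**2 + 9*n + 20)).

S(n) = \frac{n \left(n - 7\right)}{4 \left(n^{2} + 9 n + 20\right)}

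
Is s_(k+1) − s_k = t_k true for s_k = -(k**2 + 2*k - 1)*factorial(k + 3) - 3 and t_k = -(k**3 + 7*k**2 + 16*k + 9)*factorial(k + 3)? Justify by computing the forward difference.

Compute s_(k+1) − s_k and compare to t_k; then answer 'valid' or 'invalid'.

valid (s_(k+1) − s_k reduces to t_k)

s_(k+1) = -(2*k + (k + 1)**2 + 1)*factorial(k + 4) - 3
s_(k+1) − s_k = -(k**3 + 7*k**2 + 16*k + 9)*factorial(k + 3)
(s_(k+1) − s_k) − t_k = 0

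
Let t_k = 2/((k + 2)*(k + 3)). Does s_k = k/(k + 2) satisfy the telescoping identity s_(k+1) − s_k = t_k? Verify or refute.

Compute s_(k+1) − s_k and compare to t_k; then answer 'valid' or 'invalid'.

s_(k+1) = (k + 1)/(k + 3)
s_(k+1) − s_k = 2/(k**2 + 5*k + 6)
(s_(k+1) − s_k) − t_k = 0

valid; difference matches t_k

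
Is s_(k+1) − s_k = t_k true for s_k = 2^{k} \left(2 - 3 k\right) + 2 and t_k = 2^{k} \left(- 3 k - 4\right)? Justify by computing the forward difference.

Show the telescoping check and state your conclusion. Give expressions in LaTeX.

s_(k+1) = -2*2**k*(3*k + 1) + 2
s_(k+1) − s_k = 2**k*(-3*k - 4)
(s_(k+1) − s_k) − t_k = 0

Valid — Δs_k = t_k.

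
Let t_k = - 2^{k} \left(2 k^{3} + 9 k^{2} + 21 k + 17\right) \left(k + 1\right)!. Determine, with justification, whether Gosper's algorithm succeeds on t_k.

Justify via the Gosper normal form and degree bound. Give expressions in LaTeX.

t_(k+1)/t_k = 2*(2*k**4 + 19*k**3 + 75*k**2 + 139*k + 98)/(2*k**3 + 9*k**2 + 21*k + 17).
So A=2*k + 4 and B=1, with C=k**3 + 9*k**2/2 + 21*k/2 + 17/2.
Key eq: (2*k + 4)·f(k+1) = (1)·f(k) + (k**3 + 9*k**2/2 + 21*k/2 + 17/2).
deg f ≤ 2 (via 1,0,3).
Solve for f: f(k) = (k**2 + k + 3)/2 (degree 2 ≤ 2).
R(k) = B(k−1)·f(k)/C(k) = (k**2 + k + 3)/(2*k**3 + 9*k**2 + 21*k + 17); s_k = R·t_k = -2**k*(k**2 + k + 3)*factorial(k + 1).
s_(k+1) − s_k = -2**k*(2*k**3 + 9*k**2 + 21*k + 17)*factorial(k + 1) = t_k.

Yes. s_k = - 2^{k} \left(k^{2} + k + 3\right) \left(k + 1\right)!.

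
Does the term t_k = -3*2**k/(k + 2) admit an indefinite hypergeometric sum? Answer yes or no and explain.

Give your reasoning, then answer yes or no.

No — negative degree bound, so no certificate f.

t_(k+1)/t_k = 2*(k + 2)/(k + 3).
Gosper form: A/B · C(k+1)/C(k) with A=2*k + 4, B=k + 3, C=1.
Set up (2*k + 4)·f(k+1) − (k + 2)·f(k) − (1) = 0.
Bound: deg f ≤ -1.
Bound -1 < 0, so the key equation has no polynomial solution.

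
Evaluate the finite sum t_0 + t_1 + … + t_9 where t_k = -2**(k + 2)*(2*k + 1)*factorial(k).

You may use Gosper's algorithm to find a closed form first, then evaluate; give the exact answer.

The ratio is 2*(k + 1)*(2*k + 3)/(2*k + 1).
A = 2*k + 2, B = 1, C = k + 1/2.
Key eq: (2*k + 2)·f(k+1) = (1)·f(k) + (k + 1/2).
From deg A=1, deg B=0, deg C=1: d=0.
Solve for f: f(k) = 1/2 (degree 0 ≤ 0).
R(k) = B(k−1)·f(k)/C(k) = 1/(2*k + 1); s_k = R·t_k = -2**(k + 2)*factorial(k).
Δs = -2**(k + 2)*(2*k + 1)*factorial(k), as required.
Telescoping: Σ = s_(10) − s_(0) = -14863564800 − (-4) = -14863564796.

Σ = -14863564796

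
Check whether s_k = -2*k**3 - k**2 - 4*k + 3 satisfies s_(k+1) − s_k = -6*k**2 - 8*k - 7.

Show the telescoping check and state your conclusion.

s_(k+1) = -2*k**3 - 7*k**2 - 12*k - 4
s_(k+1) − s_k = -6*k**2 - 8*k - 7
(s_(k+1) − s_k) − t_k = 0

Valid — Δs_k = t_k.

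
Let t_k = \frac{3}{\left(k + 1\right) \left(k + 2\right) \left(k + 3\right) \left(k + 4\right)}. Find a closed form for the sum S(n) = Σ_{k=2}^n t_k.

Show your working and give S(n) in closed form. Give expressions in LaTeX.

S(n) = \frac{n^{3} + 9 n^{2} + 26 n - 36}{60 \left(n^{3} + 9 n^{2} + 26 n + 24\right)}

r(k) = (k + 1)/(k + 5) after simplifying.
Factor: A=k + 1; B=k + 5; C=1.
f must satisfy (k + 1)·f(k+1) − (k + 4)·f(k) = 1.
deg f ≤ 3 (via 1,1,0).
Coefficient equations give f(k) = k*(k**2 + 6*k + 11)/18.
So s_k = (B(k−1)f/C)·t_k = (k*(k + 4)*(k**2 + 6*k + 11)/18)·t_k = k*(k**2 + 6*k + 11)/(6*(k + 1)*(k + 2)*(k + 3)).
s_(k+1) − s_k = 3/(k**4 + 10*k**3 + 35*k**2 + 50*k + 24) = t_k.
Evaluate: s_(n+1) = (n**3 + 9*n**2 + 26*n + 18)/(6*(n**3 + 9*n**2 + 26*n + 24)); subtract s_(2) = 3/20 ⇒ S(n) = (n**3 + 9*n**2 + 26*n - 36)/(60*(n**3 + 9*n**2 + 26*n + 24)).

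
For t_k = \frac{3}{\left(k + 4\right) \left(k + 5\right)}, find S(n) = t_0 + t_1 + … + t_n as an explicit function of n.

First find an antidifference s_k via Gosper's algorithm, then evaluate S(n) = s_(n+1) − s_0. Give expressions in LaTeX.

Compute t_(k+1)/t_k: get (k + 4)/(k + 6).
A = k + 4, B = k + 6, C = 1.
Key eq: (k + 4)·f(k+1) = (k + 5)·f(k) + (1).
Degrees (1,1,0) ⇒ d ≤ 1.
Coefficient equations give f(k) = k/4.
So s_k = (B(k−1)f/C)·t_k = (k*(k + 5)/4)·t_k = 3*k/(4*(k + 4)).
Check: Δs_k = 3/(k**2 + 9*k + 20). ✓
s_(n+1) = 3*(n + 1)/(4*(n + 5)) and s_(0) = 0, so S(n) = 3*(n + 1)/(4*(n + 5)).

S(n) = \frac{3 \left(n + 1\right)}{4 \left(n + 5\right)}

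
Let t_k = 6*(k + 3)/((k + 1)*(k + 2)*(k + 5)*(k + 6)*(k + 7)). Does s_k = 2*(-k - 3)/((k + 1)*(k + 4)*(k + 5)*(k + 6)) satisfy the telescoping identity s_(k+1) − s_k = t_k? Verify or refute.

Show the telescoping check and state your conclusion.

s_(k+1) = 2*(-k - 4)/((k + 2)*(k + 5)*(k + 6)*(k + 7))
s_(k+1) − s_k = 2*(3*k**2 + 17*k + 26)/(k**6 + 25*k**5 + 247*k**4 + 1219*k**3 + 3112*k**2 + 3796*k + 1680)
(s_(k+1) − s_k) − t_k = 4*(-2*k - 5)/(k**6 + 25*k**5 + 247*k**4 + 1219*k**3 + 3112*k**2 + 3796*k + 1680)

Invalid: residual 4*(-2*k - 5)/(k**6 + 25*k**5 + 247*k**4 + 1219*k**3 + 3112*k**2 + 3796*k + 1680) ≠ 0.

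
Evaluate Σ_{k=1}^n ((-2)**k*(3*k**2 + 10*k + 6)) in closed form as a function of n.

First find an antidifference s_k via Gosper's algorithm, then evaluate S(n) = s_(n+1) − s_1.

S(n) = 2*(-2)**n*n**2 + 8*(-2)**n*n + 6*(-2)**n - 6

The ratio is 2*(-3*k**2 - 16*k - 19)/(3*k**2 + 10*k + 6).
Take A(k)=-2, B(k)=1, C(k)=k**2 + 10*k/3 + 2.
f must satisfy (-2)·f(k+1) − (1)·f(k) = k**2 + 10*k/3 + 2.
From deg A=0, deg B=0, deg C=2: d=2.
Match coefficients ⇒ f(k) = -k*(k + 2)/3.
Certificate R = B(k−1)f/C = -k*(k + 2)/(3*k**2 + 10*k + 6) gives s_k = (-2)**k*k*(-k - 2).
Check: Δs_k = (-2)**k*(3*k**2 + 10*k + 6). ✓
Evaluate: s_(n+1) = 2*(-2)**n*(n**2 + 4*n + 3); subtract s_(1) = 6 ⇒ S(n) = 2*(-2)**n*n**2 + 8*(-2)**n*n + 6*(-2)**n - 6.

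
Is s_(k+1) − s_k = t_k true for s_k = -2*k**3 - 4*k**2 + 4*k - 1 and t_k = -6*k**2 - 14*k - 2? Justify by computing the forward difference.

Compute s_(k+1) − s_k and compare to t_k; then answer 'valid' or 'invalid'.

s_(k+1) = -2*k**3 - 10*k**2 - 10*k - 3
s_(k+1) − s_k = -6*k**2 - 14*k - 2
(s_(k+1) − s_k) − t_k = 0

valid; difference matches t_k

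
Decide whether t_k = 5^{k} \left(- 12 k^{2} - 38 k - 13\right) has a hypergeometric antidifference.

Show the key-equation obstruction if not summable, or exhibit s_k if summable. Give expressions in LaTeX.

Yes. s_k = 5^{k} \left(- 3 k^{2} - 2 k + 3\right).

Compute t_(k+1)/t_k: get 5*(12*k**2 + 62*k + 63)/(12*k**2 + 38*k + 13).
Gosper form: A/B · C(k+1)/C(k) with A=5, B=1, C=k**2 + 19*k/6 + 13/12.
Key eq: (5)·f(k+1) = (1)·f(k) + (k**2 + 19*k/6 + 13/12).
d = 2 from the (0,0,2) case.
Match coefficients ⇒ f(k) = (3*k**2 + 2*k - 3)/12.
So s_k = (B(k−1)f/C)·t_k = ((3*k**2 + 2*k - 3)/(12*k**2 + 38*k + 13))·t_k = 5**k*(-3*k**2 - 2*k + 3).
Check: Δs_k = 5**k*(-12*k**2 - 38*k - 13). ✓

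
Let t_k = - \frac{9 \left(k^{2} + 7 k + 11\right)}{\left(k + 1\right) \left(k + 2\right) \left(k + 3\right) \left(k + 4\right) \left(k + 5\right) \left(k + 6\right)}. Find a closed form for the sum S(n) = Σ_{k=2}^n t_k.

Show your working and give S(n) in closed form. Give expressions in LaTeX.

Compute t_(k+1)/t_k: get (k + 1)*(7*k + (k + 1)**2 + 18)/((k + 7)*(k**2 + 7*k + 11)).
Factor: A=k + 1; B=k + 7; C=k**2 + 7*k + 11.
Need (k + 1)·f(k+1) − (k + 6)·f(k) = k**2 + 7*k + 11.
Bound: deg f ≤ 5.
Match coefficients ⇒ f(k) = k*(k + 2)*(k + 4)*(k**2 + 9*k + 23)/45.
So s_k = (B(k−1)f/C)·t_k = (k*(k + 2)*(k + 4)*(k + 6)*(k**2 + 9*k + 23)/(45*(k**2 + 7*k + 11)))·t_k = k*(-k**2 - 9*k - 23)/(5*(k**3 + 9*k**2 + 23*k + 15)).
Check: Δs_k = 9*(-k**2 - 7*k - 11)/(k**6 + 21*k**5 + 175*k**4 + 735*k**3 + 1624*k**2 + 1764*k + 720). ✓
Σ_(k=2)^n t_k = s_(n+1) − s_(2) = ((-n**3 - 12*n**2 - 44*n - 33)/(5*(n**3 + 12*n**2 + 44*n + 48))) − (-6/35), i.e. (-n**3 - 12*n**2 - 44*n + 57)/(35*(n**3 + 12*n**2 + 44*n + 48)).

S(n) = \frac{- n^{3} - 12 n^{2} - 44 n + 57}{35 \left(n^{3} + 12 n^{2} + 44 n + 48\right)}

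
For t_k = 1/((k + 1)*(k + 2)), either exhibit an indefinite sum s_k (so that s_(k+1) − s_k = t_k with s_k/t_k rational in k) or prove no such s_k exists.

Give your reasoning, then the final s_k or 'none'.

s_k = k/(k + 1)

Ratio r(k) = (k + 1)/(k + 3).
A = k + 1, B = k + 3, C = 1.
Key eq: (k + 1)·f(k+1) = (k + 2)·f(k) + (1).
Bound: deg f ≤ 1.
Solving with deg f ≤ 1: f(k) = k.
Then R = B(k−1)f/C = k*(k + 2), so s_k = R(k)·t_k = k/(k + 1).
s_(k+1) − s_k = 1/(k**2 + 3*k + 2) = t_k.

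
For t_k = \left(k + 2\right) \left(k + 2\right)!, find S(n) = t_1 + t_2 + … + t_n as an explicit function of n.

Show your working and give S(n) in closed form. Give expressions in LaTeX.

S(n) = \left(n + 3\right)! - 6

Ratio r(k) = (k + 3)**2/(k + 2).
A = k + 3, B = 1, C = k + 2.
Solve (k + 3)·f(k+1) − (1)·f(k) = k + 2.
d = 0 from the (1,0,1) case.
Solving with deg f ≤ 0: f(k) = 1.
Then R = B(k−1)f/C = 1/(k + 2), so s_k = R(k)·t_k = factorial(k + 2).
Δs = (k + 2)*factorial(k + 2), as required.
Σ_(k=1)^n t_k = s_(n+1) − s_(1) = (factorial(n + 3)) − (6), i.e. factorial(n + 3) - 6.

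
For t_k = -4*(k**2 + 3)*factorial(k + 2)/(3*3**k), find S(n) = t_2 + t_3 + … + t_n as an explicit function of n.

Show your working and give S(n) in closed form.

r(k) = (k + 3)*((k + 1)**2 + 3)/(3*(k**2 + 3)) after simplifying.
Gosper form: A/B · C(k+1)/C(k) with A=k/3 + 1, B=1, C=k**2 + 3.
Key eq: (k/3 + 1)·f(k+1) = (1)·f(k) + (k**2 + 3).
Degrees (1,0,2) ⇒ d ≤ 1.
A polynomial solution: f(k) = 3*(k - 1).
Get s_k = R·t_k = -4*(k - 1)*factorial(k + 2)/3**k with R(k) = B(k−1)f(k)/C(k) = 3*(k - 1)/(k**2 + 3).
s_(k+1) − s_k = -4*(k**2 + 3)*factorial(k + 2)/(3*3**k) = t_k.
Σ_(k=2)^n t_k = s_(n+1) − s_(2) = (-4*3**(-n - 1)*n*factorial(n + 3)) − (-32/3), i.e. 32/3 - 4*n*factorial(n + 3)/(3*3**n).

S(n) = 32/3 - 4*n*factorial(n + 3)/(3*3**n)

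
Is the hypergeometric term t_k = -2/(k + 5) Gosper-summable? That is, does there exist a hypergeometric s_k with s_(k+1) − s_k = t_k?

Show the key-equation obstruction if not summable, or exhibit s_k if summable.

No. Not Gosper-summable.

t_(k+1)/t_k = (k + 5)/(k + 6).
A = k + 5, B = k + 6, C = 1.
Set up (k + 5)·f(k+1) − (k + 5)·f(k) − (1) = 0.
deg f ≤ 0 (via 1,1,0).
Put f(k) = c0: A·f(k+1) − B(k−1)·f(k) − C = -1; need -1 = 0 — inconsistent ⇒ no f, not summable.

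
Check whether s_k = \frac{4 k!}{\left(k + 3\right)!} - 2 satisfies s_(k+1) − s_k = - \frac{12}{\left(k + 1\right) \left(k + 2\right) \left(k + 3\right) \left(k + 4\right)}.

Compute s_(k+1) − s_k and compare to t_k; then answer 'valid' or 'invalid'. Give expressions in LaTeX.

valid (s_(k+1) − s_k reduces to t_k)

s_(k+1) = 4*factorial(k + 1)/factorial(k + 4) - 2
s_(k+1) − s_k = -12/((k + 1)*(k + 2)*(k + 3)*(k + 4))
(s_(k+1) − s_k) − t_k = 0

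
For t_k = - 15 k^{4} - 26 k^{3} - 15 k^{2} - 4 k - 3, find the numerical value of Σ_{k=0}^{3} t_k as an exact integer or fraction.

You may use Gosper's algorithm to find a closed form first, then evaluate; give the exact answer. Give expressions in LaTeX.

Ratio r(k) = (15*k**4 + 86*k**3 + 183*k**2 + 172*k + 63)/(15*k**4 + 26*k**3 + 15*k**2 + 4*k + 3).
Gosper form: A/B · C(k+1)/C(k) with A=1, B=1, C=k**4 + 26*k**3/15 + k**2 + 4*k/15 + 1/5.
Solve (1)·f(k+1) − (1)·f(k) = k**4 + 26*k**3/15 + k**2 + 4*k/15 + 1/5.
deg f ≤ 5 (via 0,0,4).
Coefficient equations give f(k) = k*(3*k**4 - k**3 - 3*k**2 + k + 3)/15.
Then R = B(k−1)f/C = k*(3*k**4 - k**3 - 3*k**2 + k + 3)/(15*k**4 + 26*k**3 + 15*k**2 + 4*k + 3), so s_k = R(k)·t_k = k*(-3*k**4 + k**3 + 3*k**2 - k - 3).
Δs = -15*k**4 - 26*k**3 - 15*k**2 - 4*k - 3, as required.
Σ_(k=0)^(3) t_k = s_(4) − s_(0) = -2652 − (0) = -2652.

Σ = -2652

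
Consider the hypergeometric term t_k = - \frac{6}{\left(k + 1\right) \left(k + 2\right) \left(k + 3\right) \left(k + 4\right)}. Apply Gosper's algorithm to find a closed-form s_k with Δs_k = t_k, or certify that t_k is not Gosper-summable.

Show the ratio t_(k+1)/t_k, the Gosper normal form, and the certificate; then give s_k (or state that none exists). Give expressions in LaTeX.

s_k = \frac{k \left(- k^{2} - 6 k - 11\right)}{3 \left(k + 1\right) \left(k + 2\right) \left(k + 3\right)}

Step 1: r(k) = (k + 1)/(k + 5).
Gosper form: A/B · C(k+1)/C(k) with A=k + 1, B=k + 5, C=1.
Set up (k + 1)·f(k+1) − (k + 4)·f(k) − (1) = 0.
Bound: deg f ≤ 3.
Solve for f: f(k) = k*(k**2 + 6*k + 11)/18 (degree 3 ≤ 3).
Then R = B(k−1)f/C = k*(k + 4)*(k**2 + 6*k + 11)/18, so s_k = R(k)·t_k = k*(-k**2 - 6*k - 11)/(3*(k + 1)*(k + 2)*(k + 3)).
Verify: -6/(k**4 + 10*k**3 + 35*k**2 + 50*k + 24) matches t_k.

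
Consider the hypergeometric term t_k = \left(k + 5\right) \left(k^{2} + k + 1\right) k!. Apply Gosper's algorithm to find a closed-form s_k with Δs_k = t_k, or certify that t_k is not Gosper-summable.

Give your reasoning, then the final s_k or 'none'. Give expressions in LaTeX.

t_(k+1)/t_k = (k + 1)*(k + 6)*(k + (k + 1)**2 + 2)/((k + 5)*(k**2 + k + 1)).
A = k + 1, B = 1, C = k**3 + 6*k**2 + 6*k + 5.
Set up (k + 1)·f(k+1) − (1)·f(k) − (k**3 + 6*k**2 + 6*k + 5) = 0.
Degrees (1,0,3) ⇒ d ≤ 2.
A polynomial solution: f(k) = k**2 + 4*k - 1.
Certificate R = B(k−1)f/C = (k**2 + 4*k - 1)/((k + 5)*(k**2 + k + 1)) gives s_k = (k**2 + 4*k - 1)*factorial(k).
Check: Δs_k = (k + 5)*(k**2 + k + 1)*factorial(k). ✓

s_k = \left(k^{2} + 4 k - 1\right) k!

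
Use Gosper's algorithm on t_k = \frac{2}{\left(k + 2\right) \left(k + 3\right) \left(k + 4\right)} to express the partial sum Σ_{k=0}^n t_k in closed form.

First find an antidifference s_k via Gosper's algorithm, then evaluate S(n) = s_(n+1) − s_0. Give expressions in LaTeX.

t_(k+1)/t_k = (k + 2)/(k + 5).
Gosper form: A/B · C(k+1)/C(k) with A=k + 2, B=k + 5, C=1.
Need (k + 2)·f(k+1) − (k + 4)·f(k) = 1.
d = 2 from the (1,1,0) case.
A polynomial solution: f(k) = k*(k + 5)/12.
Then R = B(k−1)f/C = k*(k + 4)*(k + 5)/12, so s_k = R(k)·t_k = k*(k + 5)/(6*(k + 2)*(k + 3)).
Check: Δs_k = 2/(k**3 + 9*k**2 + 26*k + 24). ✓
Evaluate: s_(n+1) = (n**2 + 7*n + 6)/(6*(n**2 + 7*n + 12)); subtract s_(0) = 0 ⇒ S(n) = (n**2 + 7*n + 6)/(6*(n**2 + 7*n + 12)).

S(n) = \frac{n^{2} + 7 n + 6}{6 \left(n^{2} + 7 n + 12\right)}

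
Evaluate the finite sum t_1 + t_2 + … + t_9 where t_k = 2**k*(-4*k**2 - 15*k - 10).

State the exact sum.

Σ = -403442

r(k) = 2*(4*k**2 + 23*k + 29)/(4*k**2 + 15*k + 10) after simplifying.
Normal form (A,B,C) = (2, 1, k**2 + 15*k/4 + 5/2).
f must satisfy (2)·f(k+1) − (1)·f(k) = k**2 + 15*k/4 + 5/2.
From deg A=0, deg B=0, deg C=2: d=2.
Solving with deg f ≤ 2: f(k) = (4*k**2 - k + 4)/4.
R(k) = B(k−1)·f(k)/C(k) = (4*k**2 - k + 4)/(4*k**2 + 15*k + 10); s_k = R·t_k = 2**k*(-4*k**2 + k - 4).
Δs = 2**k*(-4*k**2 - 15*k - 10), as required.
Telescoping: Σ = s_(10) − s_(1) = -403456 − (-14) = -403442.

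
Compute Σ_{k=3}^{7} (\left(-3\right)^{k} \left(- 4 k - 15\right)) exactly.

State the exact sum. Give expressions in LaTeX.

Ratio r(k) = 3*(-4*k - 19)/(4*k + 15).
Normal form (A,B,C) = (-3, 1, k + 15/4).
Need (-3)·f(k+1) − (1)·f(k) = k + 15/4.
Bound: deg f ≤ 1.
Solving with deg f ≤ 1: f(k) = -(k + 3)/4.
Certificate R = B(k−1)f/C = -(k + 3)/(4*k + 15) gives s_k = (-3)**k*(k + 3).
Check: Δs_k = (-3)**k*(-4*k - 15). ✓
Telescoping: Σ = s_(8) − s_(3) = 72171 − (-162) = 72333.

Σ = 72333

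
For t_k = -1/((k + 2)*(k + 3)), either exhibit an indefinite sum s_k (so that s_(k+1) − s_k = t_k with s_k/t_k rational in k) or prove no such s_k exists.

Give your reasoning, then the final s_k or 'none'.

s_k = -k/(2*k + 4)

Ratio r(k) = (k + 2)/(k + 4).
Gosper form: A/B · C(k+1)/C(k) with A=k + 2, B=k + 4, C=1.
Key eq: (k + 2)·f(k+1) = (k + 3)·f(k) + (1).
Degrees (1,1,0) ⇒ d ≤ 1.
Match coefficients ⇒ f(k) = k/2.
R(k) = B(k−1)·f(k)/C(k) = k*(k + 3)/2; s_k = R·t_k = -k/(2*k + 4).
Δs = -1/(k**2 + 5*k + 6), as required.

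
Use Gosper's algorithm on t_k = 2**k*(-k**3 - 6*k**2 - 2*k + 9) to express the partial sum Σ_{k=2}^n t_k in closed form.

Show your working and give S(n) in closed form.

Compute t_(k+1)/t_k: get 2*k*(k**2 + 9*k + 17)/(k**3 + 6*k**2 + 2*k - 9).
A = 2, B = 1, C = k**3 + 6*k**2 + 2*k - 9.
Set up (2)·f(k+1) − (1)·f(k) − (k**3 + 6*k**2 + 2*k - 9) = 0.
d = 3 from the (0,0,3) case.
Solving with deg f ≤ 3: f(k) = (k + 1)*(k**2 - k - 3).
Then R = B(k−1)f/C = (k + 1)*(k**2 - k - 3)/((k - 1)*(k**2 + 7*k + 9)), so s_k = R(k)·t_k = 2**k*(-k**3 + 4*k + 3).
Check: Δs_k = 2**k*(-k**3 - 6*k**2 - 2*k + 9). ✓
Evaluate: s_(n+1) = 2**(n + 1)*(-n**3 - 3*n**2 + n + 6); subtract s_(2) = 12 ⇒ S(n) = -2*2**n*n**3 - 6*2**n*n**2 + 2*2**n*n + 12*2**n - 12.

S(n) = -2*2**n*n**3 - 6*2**n*n**2 + 2*2**n*n + 12*2**n - 12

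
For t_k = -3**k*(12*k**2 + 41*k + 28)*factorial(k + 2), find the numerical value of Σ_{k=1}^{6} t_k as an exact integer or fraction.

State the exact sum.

Σ = -21427701066

Step 1: r(k) = 3*(12*k**3 + 101*k**2 + 276*k + 243)/(12*k**2 + 41*k + 28).
Factor: A=3*k + 9; B=1; C=k**2 + 41*k/12 + 7/3.
Set up (3*k + 9)·f(k+1) − (1)·f(k) − (k**2 + 41*k/12 + 7/3) = 0.
d = 1 from the (1,0,2) case.
A polynomial solution: f(k) = (4*k - 1)/12.
R(k) = B(k−1)·f(k)/C(k) = (4*k - 1)/(12*k**2 + 41*k + 28); s_k = R·t_k = -3**k*(4*k - 1)*factorial(k + 2).
Δs = -3**k*(12*k**2 + 41*k + 28)*factorial(k + 2), as required.
Σ_(k=1)^(6) t_k = s_(7) − s_(1) = -21427701120 − (-54) = -21427701066.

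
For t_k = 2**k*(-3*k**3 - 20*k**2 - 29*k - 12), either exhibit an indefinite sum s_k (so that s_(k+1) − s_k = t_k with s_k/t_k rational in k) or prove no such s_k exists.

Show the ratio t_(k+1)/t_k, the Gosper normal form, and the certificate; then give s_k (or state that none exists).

s_k = 2**k*(-3*k**3 - 2*k**2 - 3*k + 4)

t_(k+1)/t_k = 2*(3*k**3 + 29*k**2 + 78*k + 64)/(3*k**3 + 20*k**2 + 29*k + 12).
Factor: A=2; B=1; C=k**3 + 20*k**2/3 + 29*k/3 + 4.
Need (2)·f(k+1) − (1)·f(k) = k**3 + 20*k**2/3 + 29*k/3 + 4.
Bound: deg f ≤ 3.
A polynomial solution: f(k) = (3*k**3 + 2*k**2 + 3*k - 4)/3.
Certificate R = B(k−1)f/C = (3*k**3 + 2*k**2 + 3*k - 4)/((k + 1)*(3*k**2 + 17*k + 12)) gives s_k = 2**k*(-3*k**3 - 2*k**2 - 3*k + 4).
Check: Δs_k = 2**k*(-3*k**3 - 20*k**2 - 29*k - 12). ✓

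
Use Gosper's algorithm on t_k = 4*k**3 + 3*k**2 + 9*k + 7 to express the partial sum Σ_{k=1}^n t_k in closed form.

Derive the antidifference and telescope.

Step 1: r(k) = (4*k**3 + 15*k**2 + 27*k + 23)/(4*k**3 + 3*k**2 + 9*k + 7).
Factor: A=1; B=1; C=k**3 + 3*k**2/4 + 9*k/4 + 7/4.
f must satisfy (1)·f(k+1) − (1)·f(k) = k**3 + 3*k**2/4 + 9*k/4 + 7/4.
d = 4 from the (0,0,3) case.
Coefficient equations give f(k) = k*(k**3 - k**2 + 4*k + 3)/4.
Then R = B(k−1)f/C = k*(k**3 - k**2 + 4*k + 3)/(4*k**3 + 3*k**2 + 9*k + 7), so s_k = R(k)·t_k = k*(k**3 - k**2 + 4*k + 3).
s_(k+1) − s_k = 4*k**3 + 3*k**2 + 9*k + 7 = t_k.
Σ_(k=1)^n t_k = s_(n+1) − s_(1) = (n**4 + 3*n**3 + 7*n**2 + 12*n + 7) − (7), i.e. n*(n**3 + 3*n**2 + 7*n + 12).

S(n) = n*(n**3 + 3*n**2 + 7*n + 12)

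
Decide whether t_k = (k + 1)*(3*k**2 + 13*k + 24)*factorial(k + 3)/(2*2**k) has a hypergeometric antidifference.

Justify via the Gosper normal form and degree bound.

Yes. s_k = (3*k**2 + 4*k - 2)*factorial(k + 3)/2**k.

Step 1: r(k) = (k + 2)*(k + 4)*(13*k + 3*(k + 1)**2 + 37)/(2*(k + 1)*(3*k**2 + 13*k + 24)).
Take A(k)=k/2 + 2, B(k)=1, C(k)=k**3 + 16*k**2/3 + 37*k/3 + 8.
Key eq: (k/2 + 2)·f(k+1) = (1)·f(k) + (k**3 + 16*k**2/3 + 37*k/3 + 8).
d = 2 from the (1,0,3) case.
Solve for f: f(k) = 2*(3*k**2 + 4*k - 2)/3 (degree 2 ≤ 2).
Get s_k = R·t_k = (3*k**2 + 4*k - 2)*factorial(k + 3)/2**k with R(k) = B(k−1)f(k)/C(k) = 2*(3*k**2 + 4*k - 2)/((k + 1)*(3*k**2 + 13*k + 24)).
Δs = (k + 1)*(3*k**2 + 13*k + 24)*factorial(k + 3)/(2*2**k), as required.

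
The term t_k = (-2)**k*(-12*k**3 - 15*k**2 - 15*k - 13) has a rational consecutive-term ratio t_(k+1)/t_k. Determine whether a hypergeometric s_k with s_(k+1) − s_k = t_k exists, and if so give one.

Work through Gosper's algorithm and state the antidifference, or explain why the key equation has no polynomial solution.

The ratio is 2*(-12*k**3 - 51*k**2 - 81*k - 55)/(12*k**3 + 15*k**2 + 15*k + 13).
Gosper form: A/B · C(k+1)/C(k) with A=-2, B=1, C=k**3 + 5*k**2/4 + 5*k/4 + 13/12.
Need (-2)·f(k+1) − (1)·f(k) = k**3 + 5*k**2/4 + 5*k/4 + 13/12.
deg f ≤ 3 (via 0,0,3).
Coefficient equations give f(k) = -(4*k**3 - 3*k**2 + k + 3)/12.
So s_k = (B(k−1)f/C)·t_k = (-(4*k**3 - 3*k**2 + k + 3)/(12*k**3 + 15*k**2 + 15*k + 13))·t_k = (-2)**k*(4*k**3 - 3*k**2 + k + 3).
Δs = (-2)**k*(-12*k**3 - 15*k**2 - 15*k - 13), as required.

s_k = (-2)**k*(4*k**3 - 3*k**2 + k + 3)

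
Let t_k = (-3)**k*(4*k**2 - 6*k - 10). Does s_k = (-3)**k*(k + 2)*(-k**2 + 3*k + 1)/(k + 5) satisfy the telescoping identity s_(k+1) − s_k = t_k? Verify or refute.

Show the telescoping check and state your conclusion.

s_(k+1) = (-3)**(k + 1)*(-k**3 - 2*k**2 + 6*k + 9)/(k + 6)
s_(k+1) − s_k = (-3)**k*(4*k**4 + 26*k**3 - k**2 - 161*k - 147)/(k**2 + 11*k + 30)
(s_(k+1) − s_k) − t_k = (-3)**(k + 1)*(4*k**3 + 15*k**2 - 43*k - 51)/(k**2 + 11*k + 30)

Invalid: residual (-3)**(k + 1)*(4*k**3 + 15*k**2 - 43*k - 51)/(k**2 + 11*k + 30) ≠ 0.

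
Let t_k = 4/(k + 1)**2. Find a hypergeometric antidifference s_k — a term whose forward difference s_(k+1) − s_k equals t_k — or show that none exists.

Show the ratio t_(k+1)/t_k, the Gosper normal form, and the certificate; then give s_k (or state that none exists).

none (Gosper's algorithm certifies no s_k)

Compute t_(k+1)/t_k: get (k + 1)**2/(k + 2)**2.
A = k**2 + 2*k + 1, B = k**2 + 4*k + 4, C = 1.
Set up (k**2 + 2*k + 1)·f(k+1) − (k**2 + 2*k + 1)·f(k) − (1) = 0.
Bound: deg f ≤ 0.
Put f(k) = c0: A·f(k+1) − B(k−1)·f(k) − C = -1; need -1 = 0 — inconsistent ⇒ no f, not summable.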